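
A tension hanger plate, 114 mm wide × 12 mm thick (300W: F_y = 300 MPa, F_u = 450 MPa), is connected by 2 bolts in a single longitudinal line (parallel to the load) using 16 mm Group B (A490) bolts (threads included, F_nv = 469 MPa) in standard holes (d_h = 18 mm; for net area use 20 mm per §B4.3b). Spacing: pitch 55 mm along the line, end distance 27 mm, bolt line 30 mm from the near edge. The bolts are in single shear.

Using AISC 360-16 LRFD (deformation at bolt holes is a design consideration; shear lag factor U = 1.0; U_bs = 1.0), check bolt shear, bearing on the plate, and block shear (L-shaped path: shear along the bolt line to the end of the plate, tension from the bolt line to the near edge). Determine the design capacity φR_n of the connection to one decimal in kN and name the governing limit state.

Bolt shear: A_b = π(16)²/4 = 201.06 mm². φR_n = 0.75 × 469 × 201.06 × 2 × 1 = 141.4 kN.
Bearing (12 mm plate, F_u = 450 MPa): end bolts L_c = 27 − 18/2 = 18, R_n = min(1.2×18×12×450, 2.4×16×12×450) = 116.64 kN/bolt; interior L_c = 55 − 18 = 37, R_n = 207.36 kN/bolt. φR_n = 0.75 × (1×116.64 + 1×207.36) = 243.0 kN.
Block shear: shear path 1×[27+1×55] = 1×82 mm, A_gv = 984, A_nv = 1×(82 − 1.5×20)×12 = 624 mm²; tension to near edge: (30 − 0.5×20)×12 = 240 mm². R_n = min(0.6×450×624, 0.6×300×984) + 1.0×450×240 = min(168.48, 177.12) + 108 = 276.48 kN. φR_n = 0.75 × 276.48 = 207.4 kN.
Governing: min(141.4, 243.0, 207.4) = 141.4 kN → bolt shear.

141.4 kN (bolt shear governs)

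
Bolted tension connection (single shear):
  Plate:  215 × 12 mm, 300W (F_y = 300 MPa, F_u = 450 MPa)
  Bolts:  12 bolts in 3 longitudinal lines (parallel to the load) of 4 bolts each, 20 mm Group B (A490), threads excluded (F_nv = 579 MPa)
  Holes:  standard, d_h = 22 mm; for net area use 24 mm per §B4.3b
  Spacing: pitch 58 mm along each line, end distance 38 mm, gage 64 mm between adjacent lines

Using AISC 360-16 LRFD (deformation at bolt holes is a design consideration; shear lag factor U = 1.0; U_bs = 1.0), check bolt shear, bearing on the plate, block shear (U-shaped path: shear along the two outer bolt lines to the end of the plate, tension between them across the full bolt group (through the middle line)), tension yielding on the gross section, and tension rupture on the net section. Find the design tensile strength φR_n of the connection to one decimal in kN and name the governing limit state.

Bolt shear: A_b = π(20)²/4 = 314.16 mm². φR_n = 0.75 × 579 × 314.16 × 12 × 1 = 1637.1 kN.
Bearing (12 mm plate, F_u = 450 MPa): end bolts L_c = 38 − 22/2 = 27, R_n = min(1.2×27×12×450, 2.4×20×12×450) = 174.96 kN/bolt; interior L_c = 58 − 22 = 36, R_n = 233.28 kN/bolt. φR_n = 0.75 × (3×174.96 + 9×233.28) = 1968.3 kN.
Block shear: shear path 2×[38+3×58] = 2×212 mm, A_gv = 5088, A_nv = 2×(212 − 3.5×24)×12 = 3072 mm²; tension across gage: (128 − 2×24)×12 = 960 mm². R_n = min(0.6×450×3072, 0.6×300×5088) + 1.0×450×960 = min(829.44, 915.84) + 432 = 1261.4 kN. φR_n = 0.75 × 1261.4 = 946.1 kN.
Tension yield (gross): A_g = 215×12 = 2580 mm². φR_n = 0.90 × 300 × 2580 = 696.6 kN.
Tension rupture (net): A_n = (215 − 3×24)×12 = 1716 mm² (U = 1.0, A_e = A_n). φR_n = 0.75 × 450 × 1716 = 579.2 kN.
Governing: min(1637.1, 1968.3, 946.1, 696.6, 579.2) = 579.2 kN → net-section rupture.

579.2 kN (net-section rupture governs)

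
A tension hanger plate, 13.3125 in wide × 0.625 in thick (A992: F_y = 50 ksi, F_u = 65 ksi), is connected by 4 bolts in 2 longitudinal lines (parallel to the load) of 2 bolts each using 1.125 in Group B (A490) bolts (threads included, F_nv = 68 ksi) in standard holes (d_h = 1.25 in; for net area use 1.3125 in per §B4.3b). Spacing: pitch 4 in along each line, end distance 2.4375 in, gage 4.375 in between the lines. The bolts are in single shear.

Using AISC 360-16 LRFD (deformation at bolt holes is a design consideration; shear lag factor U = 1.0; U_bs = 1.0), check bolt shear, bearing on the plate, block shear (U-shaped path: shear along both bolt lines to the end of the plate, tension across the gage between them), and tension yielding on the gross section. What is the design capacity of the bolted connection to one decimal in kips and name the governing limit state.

202.8 kips (bolt shear governs)

Bolt shear: A_b = π(1.125)²/4 = 0.99402 in². φR_n = 0.75 × 68 × 0.99402 × 4 × 1 = 202.8 kips.
Bearing (0.625 in plate, F_u = 65 ksi): end bolts L_c = 2.4375 − 1.25/2 = 1.8125, R_n = min(1.2×1.8125×0.625×65, 2.4×1.125×0.625×65) = 88.359 kips/bolt; interior L_c = 4 − 1.25 = 2.75, R_n = 109.69 kips/bolt. φR_n = 0.75 × (2×88.359 + 2×109.69) = 297.1 kips.
Block shear: shear path 2×[2.4375+1×4] = 2×6.4375 in, A_gv = 8.0469, A_nv = 2×(6.4375 − 1.5×1.3125)×0.625 = 5.5859 in²; tension across gage: (4.375 − 1×1.3125)×0.625 = 1.9141 in². R_n = min(0.6×65×5.5859, 0.6×50×8.0469) + 1.0×65×1.9141 = min(217.85, 241.41) + 124.42 = 342.27 kips. φR_n = 0.75 × 342.27 = 256.7 kips.
Tension yield (gross): A_g = 13.3125×0.625 = 8.3203 in². φR_n = 0.90 × 50 × 8.3203 = 374.4 kips.
Governing: min(202.8, 297.1, 256.7, 374.4) = 202.8 kips → bolt shear.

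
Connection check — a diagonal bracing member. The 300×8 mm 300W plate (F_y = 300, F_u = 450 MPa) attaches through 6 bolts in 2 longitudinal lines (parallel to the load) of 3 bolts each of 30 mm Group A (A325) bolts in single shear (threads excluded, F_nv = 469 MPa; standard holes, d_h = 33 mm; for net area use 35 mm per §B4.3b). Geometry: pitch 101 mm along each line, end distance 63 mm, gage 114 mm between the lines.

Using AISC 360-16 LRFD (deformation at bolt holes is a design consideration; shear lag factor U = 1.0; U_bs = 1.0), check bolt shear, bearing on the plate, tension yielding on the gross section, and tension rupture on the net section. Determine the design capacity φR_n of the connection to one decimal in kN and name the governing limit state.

Bolt shear: A_b = π(30)²/4 = 706.86 mm². φR_n = 0.75 × 469 × 706.86 × 6 × 1 = 1491.8 kN.
Bearing (8 mm plate, F_u = 450 MPa): end bolts L_c = 63 − 33/2 = 46.5, R_n = min(1.2×46.5×8×450, 2.4×30×8×450) = 200.88 kN/bolt; interior L_c = 101 − 33 = 68, R_n = 259.2 kN/bolt. φR_n = 0.75 × (2×200.88 + 4×259.2) = 1078.9 kN.
Tension yield (gross): A_g = 300×8 = 2400 mm². φR_n = 0.90 × 300 × 2400 = 648.0 kN.
Tension rupture (net): A_n = (300 − 2×35)×8 = 1840 mm² (U = 1.0, A_e = A_n). φR_n = 0.75 × 450 × 1840 = 621.0 kN.
Governing: min(1491.8, 1078.9, 648.0, 621.0) = 621.0 kN → net-section rupture.

621.0 kN (net-section rupture governs)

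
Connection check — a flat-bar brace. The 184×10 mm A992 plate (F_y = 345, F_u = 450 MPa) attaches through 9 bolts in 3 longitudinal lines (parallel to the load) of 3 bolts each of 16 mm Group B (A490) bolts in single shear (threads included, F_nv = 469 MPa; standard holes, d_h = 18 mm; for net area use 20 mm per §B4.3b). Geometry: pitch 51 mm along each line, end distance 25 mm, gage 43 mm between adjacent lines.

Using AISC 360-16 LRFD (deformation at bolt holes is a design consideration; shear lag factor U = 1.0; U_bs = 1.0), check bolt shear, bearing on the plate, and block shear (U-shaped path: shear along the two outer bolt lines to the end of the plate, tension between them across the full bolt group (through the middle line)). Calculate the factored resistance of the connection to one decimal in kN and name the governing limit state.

Bolt shear: A_b = π(16)²/4 = 201.06 mm². φR_n = 0.75 × 469 × 201.06 × 9 × 1 = 636.5 kN.
Bearing (10 mm plate, F_u = 450 MPa): end bolts L_c = 25 − 18/2 = 16, R_n = min(1.2×16×10×450, 2.4×16×10×450) = 86.4 kN/bolt; interior L_c = 51 − 18 = 33, R_n = 172.8 kN/bolt. φR_n = 0.75 × (3×86.4 + 6×172.8) = 972.0 kN.
Block shear: shear path 2×[25+2×51] = 2×127 mm, A_gv = 2540, A_nv = 2×(127 − 2.5×20)×10 = 1540 mm²; tension across gage: (86 − 2×20)×10 = 460 mm². R_n = min(0.6×450×1540, 0.6×345×2540) + 1.0×450×460 = min(415.8, 525.78) + 207 = 622.8 kN. φR_n = 0.75 × 622.8 = 467.1 kN.
Governing: min(636.5, 972.0, 467.1) = 467.1 kN → block shear.

467.1 kN (block shear governs)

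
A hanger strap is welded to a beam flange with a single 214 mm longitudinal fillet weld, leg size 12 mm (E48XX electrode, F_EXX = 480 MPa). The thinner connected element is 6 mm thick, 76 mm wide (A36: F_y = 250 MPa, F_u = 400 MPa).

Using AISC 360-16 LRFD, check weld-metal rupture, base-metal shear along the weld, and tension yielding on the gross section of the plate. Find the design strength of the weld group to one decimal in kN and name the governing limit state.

Weld metal: throat = 0.707×12 = 8.484 mm, L = 214 mm. φR_n = 0.75 × 0.6 × 480 × 8.484 × 214 = 392.2 kN.
Base metal shear (6 mm plate): yield φR_n = 1.0×0.6×250×6×214 = 192.6 kN; rupture φR_n = 0.75×0.6×400×6×214 = 231.1 kN; take 192.6 kN (yield).
Tension yield (gross): A_g = 76×6 = 456 mm². φR_n = 0.90 × 250 × 456 = 102.6 kN.
Governing: min(392.2, 192.6, 102.6) = 102.6 kN → gross-section yield.

102.6 kN (gross-section yield governs)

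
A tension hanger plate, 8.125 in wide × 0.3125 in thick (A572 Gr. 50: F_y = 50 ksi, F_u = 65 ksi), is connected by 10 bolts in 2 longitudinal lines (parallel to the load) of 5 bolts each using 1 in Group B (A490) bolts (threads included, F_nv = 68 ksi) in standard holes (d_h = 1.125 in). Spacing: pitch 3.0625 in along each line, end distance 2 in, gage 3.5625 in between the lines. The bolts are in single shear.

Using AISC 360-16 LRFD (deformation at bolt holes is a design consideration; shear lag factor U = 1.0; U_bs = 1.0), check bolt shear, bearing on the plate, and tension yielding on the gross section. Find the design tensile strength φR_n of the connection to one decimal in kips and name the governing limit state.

114.3 kips (gross-section yield governs)

Bolt shear: A_b = π(1)²/4 = 0.7854 in². φR_n = 0.75 × 68 × 0.7854 × 10 × 1 = 400.6 kips.
Bearing (0.3125 in plate, F_u = 65 ksi): end bolts L_c = 2 − 1.125/2 = 1.4375, R_n = min(1.2×1.4375×0.3125×65, 2.4×1×0.3125×65) = 35.039 kips/bolt; interior L_c = 3.0625 − 1.125 = 1.9375, R_n = 47.227 kips/bolt. φR_n = 0.75 × (2×35.039 + 8×47.227) = 335.9 kips.
Tension yield (gross): A_g = 8.125×0.3125 = 2.5391 in². φR_n = 0.90 × 50 × 2.5391 = 114.3 kips.
Governing: min(400.6, 335.9, 114.3) = 114.3 kips → gross-section yield.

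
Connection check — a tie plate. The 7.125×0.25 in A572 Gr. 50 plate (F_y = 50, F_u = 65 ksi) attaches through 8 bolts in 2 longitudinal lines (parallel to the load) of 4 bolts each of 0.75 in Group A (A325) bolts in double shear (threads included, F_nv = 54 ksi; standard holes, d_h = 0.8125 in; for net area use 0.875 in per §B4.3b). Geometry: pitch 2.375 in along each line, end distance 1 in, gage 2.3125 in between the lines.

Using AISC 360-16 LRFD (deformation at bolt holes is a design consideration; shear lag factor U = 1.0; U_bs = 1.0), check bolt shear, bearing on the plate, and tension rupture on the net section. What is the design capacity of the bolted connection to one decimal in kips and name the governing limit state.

65.5 kips (net-section rupture governs)

Bolt shear: A_b = π(0.75)²/4 = 0.44179 in². φR_n = 0.75 × 54 × 0.44179 × 8 × 2 = 286.3 kips.
Bearing (0.25 in plate, F_u = 65 ksi): end bolts L_c = 1 − 0.8125/2 = 0.59375, R_n = min(1.2×0.59375×0.25×65, 2.4×0.75×0.25×65) = 11.578 kips/bolt; interior L_c = 2.375 − 0.8125 = 1.5625, R_n = 29.25 kips/bolt. φR_n = 0.75 × (2×11.578 + 6×29.25) = 149.0 kips.
Tension rupture (net): A_n = (7.125 − 2×0.875)×0.25 = 1.3438 in² (U = 1.0, A_e = A_n). φR_n = 0.75 × 65 × 1.3438 = 65.5 kips.
Governing: min(286.3, 149.0, 65.5) = 65.5 kips → net-section rupture.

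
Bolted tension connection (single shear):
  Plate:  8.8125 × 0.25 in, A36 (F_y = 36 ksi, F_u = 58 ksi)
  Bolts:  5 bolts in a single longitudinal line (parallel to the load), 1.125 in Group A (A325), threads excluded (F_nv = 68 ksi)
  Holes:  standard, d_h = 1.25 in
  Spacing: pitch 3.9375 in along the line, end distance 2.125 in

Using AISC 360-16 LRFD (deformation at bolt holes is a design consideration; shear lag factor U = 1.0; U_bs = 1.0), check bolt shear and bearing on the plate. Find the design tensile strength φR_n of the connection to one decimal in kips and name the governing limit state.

Bolt shear: A_b = π(1.125)²/4 = 0.99402 in². φR_n = 0.75 × 68 × 0.99402 × 5 × 1 = 253.5 kips.
Bearing (0.25 in plate, F_u = 58 ksi): end bolts L_c = 2.125 − 1.25/2 = 1.5, R_n = min(1.2×1.5×0.25×58, 2.4×1.125×0.25×58) = 26.1 kips/bolt; interior L_c = 3.9375 − 1.25 = 2.6875, R_n = 39.15 kips/bolt. φR_n = 0.75 × (1×26.1 + 4×39.15) = 137.0 kips.
Governing: min(253.5, 137.0) = 137.0 kips → bearing.

137.0 kips (bearing governs)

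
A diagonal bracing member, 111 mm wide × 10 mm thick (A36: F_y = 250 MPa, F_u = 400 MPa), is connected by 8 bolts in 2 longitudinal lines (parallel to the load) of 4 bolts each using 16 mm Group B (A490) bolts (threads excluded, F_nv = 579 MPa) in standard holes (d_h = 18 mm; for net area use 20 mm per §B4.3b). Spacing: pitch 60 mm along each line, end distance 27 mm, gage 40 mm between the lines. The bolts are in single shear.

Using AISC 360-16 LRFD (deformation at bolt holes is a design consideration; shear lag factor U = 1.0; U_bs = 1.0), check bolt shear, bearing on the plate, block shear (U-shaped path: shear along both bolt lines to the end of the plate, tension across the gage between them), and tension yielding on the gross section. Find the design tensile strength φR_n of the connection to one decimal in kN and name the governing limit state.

Bolt shear: A_b = π(16)²/4 = 201.06 mm². φR_n = 0.75 × 579 × 201.06 × 8 × 1 = 698.5 kN.
Bearing (10 mm plate, F_u = 400 MPa): end bolts L_c = 27 − 18/2 = 18, R_n = min(1.2×18×10×400, 2.4×16×10×400) = 86.4 kN/bolt; interior L_c = 60 − 18 = 42, R_n = 153.6 kN/bolt. φR_n = 0.75 × (2×86.4 + 6×153.6) = 820.8 kN.
Block shear: shear path 2×[27+3×60] = 2×207 mm, A_gv = 4140, A_nv = 2×(207 − 3.5×20)×10 = 2740 mm²; tension across gage: (40 − 1×20)×10 = 200 mm². R_n = min(0.6×400×2740, 0.6×250×4140) + 1.0×400×200 = min(657.6, 621) + 80 = 701 kN. φR_n = 0.75 × 701 = 525.8 kN.
Tension yield (gross): A_g = 111×10 = 1110 mm². φR_n = 0.90 × 250 × 1110 = 249.8 kN.
Governing: min(698.5, 820.8, 525.8, 249.8) = 249.8 kN → gross-section yield.

249.8 kN (gross-section yield governs)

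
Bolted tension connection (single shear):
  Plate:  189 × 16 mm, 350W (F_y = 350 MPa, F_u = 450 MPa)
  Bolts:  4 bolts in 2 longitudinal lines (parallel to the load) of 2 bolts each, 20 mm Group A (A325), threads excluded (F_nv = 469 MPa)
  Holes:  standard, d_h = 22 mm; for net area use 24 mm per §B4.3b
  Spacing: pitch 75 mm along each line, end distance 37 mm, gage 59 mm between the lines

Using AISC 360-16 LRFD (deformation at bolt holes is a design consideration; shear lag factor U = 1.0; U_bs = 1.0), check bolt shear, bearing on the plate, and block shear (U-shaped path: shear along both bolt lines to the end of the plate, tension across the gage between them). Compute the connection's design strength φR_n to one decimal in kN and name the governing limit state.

442.0 kN (bolt shear governs)

Bolt shear: A_b = π(20)²/4 = 314.16 mm². φR_n = 0.75 × 469 × 314.16 × 4 × 1 = 442.0 kN.
Bearing (16 mm plate, F_u = 450 MPa): end bolts L_c = 37 − 22/2 = 26, R_n = min(1.2×26×16×450, 2.4×20×16×450) = 224.64 kN/bolt; interior L_c = 75 − 22 = 53, R_n = 345.6 kN/bolt. φR_n = 0.75 × (2×224.64 + 2×345.6) = 855.4 kN.
Block shear: shear path 2×[37+1×75] = 2×112 mm, A_gv = 3584, A_nv = 2×(112 − 1.5×24)×16 = 2432 mm²; tension across gage: (59 − 1×24)×16 = 560 mm². R_n = min(0.6×450×2432, 0.6×350×3584) + 1.0×450×560 = min(656.64, 752.64) + 252 = 908.64 kN. φR_n = 0.75 × 908.64 = 681.5 kN.
Governing: min(442.0, 855.4, 681.5) = 442.0 kN → bolt shear.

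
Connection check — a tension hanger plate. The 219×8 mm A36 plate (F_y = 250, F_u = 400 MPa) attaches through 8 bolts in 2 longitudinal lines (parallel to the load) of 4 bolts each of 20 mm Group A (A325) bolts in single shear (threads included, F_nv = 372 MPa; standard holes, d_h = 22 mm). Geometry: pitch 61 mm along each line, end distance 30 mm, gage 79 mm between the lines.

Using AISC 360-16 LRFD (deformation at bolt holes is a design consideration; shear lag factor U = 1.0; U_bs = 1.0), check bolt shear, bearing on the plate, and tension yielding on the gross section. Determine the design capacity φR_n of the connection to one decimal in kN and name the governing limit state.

394.2 kN (gross-section yield governs)

Bolt shear: A_b = π(20)²/4 = 314.16 mm². φR_n = 0.75 × 372 × 314.16 × 8 × 1 = 701.2 kN.
Bearing (8 mm plate, F_u = 400 MPa): end bolts L_c = 30 − 22/2 = 19, R_n = min(1.2×19×8×400, 2.4×20×8×400) = 72.96 kN/bolt; interior L_c = 61 − 22 = 39, R_n = 149.76 kN/bolt. φR_n = 0.75 × (2×72.96 + 6×149.76) = 783.4 kN.
Tension yield (gross): A_g = 219×8 = 1752 mm². φR_n = 0.90 × 250 × 1752 = 394.2 kN.
Governing: min(701.2, 783.4, 394.2) = 394.2 kN → gross-section yield.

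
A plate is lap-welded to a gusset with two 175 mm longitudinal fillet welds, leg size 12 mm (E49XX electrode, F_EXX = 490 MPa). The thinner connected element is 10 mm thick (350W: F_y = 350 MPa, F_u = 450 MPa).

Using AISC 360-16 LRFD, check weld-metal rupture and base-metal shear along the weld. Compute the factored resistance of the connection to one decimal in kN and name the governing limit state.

654.8 kN (weld metal governs)

Weld metal: throat = 0.707×12 = 8.484 mm, L = 2×175 = 350 mm. φR_n = 0.75 × 0.6 × 490 × 8.484 × 350 = 654.8 kN.
Base metal shear (10 mm plate): yield φR_n = 1.0×0.6×350×10×350 = 735.0 kN; rupture φR_n = 0.75×0.6×450×10×350 = 708.8 kN; take 708.8 kN (rupture).
Governing: min(654.8, 708.8) = 654.8 kN → weld metal.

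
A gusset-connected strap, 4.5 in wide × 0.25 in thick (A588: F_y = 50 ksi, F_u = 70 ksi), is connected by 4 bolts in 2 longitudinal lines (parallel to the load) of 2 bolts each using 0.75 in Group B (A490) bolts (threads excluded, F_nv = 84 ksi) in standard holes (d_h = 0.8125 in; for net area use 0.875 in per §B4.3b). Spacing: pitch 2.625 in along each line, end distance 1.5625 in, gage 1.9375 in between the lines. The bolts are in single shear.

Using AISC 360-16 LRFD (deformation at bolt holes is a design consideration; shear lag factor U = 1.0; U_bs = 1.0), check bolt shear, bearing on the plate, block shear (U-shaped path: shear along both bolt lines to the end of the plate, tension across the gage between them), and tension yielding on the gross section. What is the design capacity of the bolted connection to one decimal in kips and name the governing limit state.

50.6 kips (gross-section yield governs)

Bolt shear: A_b = π(0.75)²/4 = 0.44179 in². φR_n = 0.75 × 84 × 0.44179 × 4 × 1 = 111.3 kips.
Bearing (0.25 in plate, F_u = 70 ksi): end bolts L_c = 1.5625 − 0.8125/2 = 1.15625, R_n = min(1.2×1.15625×0.25×70, 2.4×0.75×0.25×70) = 24.281 kips/bolt; interior L_c = 2.625 − 0.8125 = 1.8125, R_n = 31.5 kips/bolt. φR_n = 0.75 × (2×24.281 + 2×31.5) = 83.7 kips.
Block shear: shear path 2×[1.5625+1×2.625] = 2×4.1875 in, A_gv = 2.0938, A_nv = 2×(4.1875 − 1.5×0.875)×0.25 = 1.4375 in²; tension across gage: (1.9375 − 1×0.875)×0.25 = 0.26563 in². R_n = min(0.6×70×1.4375, 0.6×50×2.0938) + 1.0×70×0.26563 = min(60.375, 62.814) + 18.594 = 78.969 kips. φR_n = 0.75 × 78.969 = 59.2 kips.
Tension yield (gross): A_g = 4.5×0.25 = 1.125 in². φR_n = 0.90 × 50 × 1.125 = 50.6 kips.
Governing: min(111.3, 83.7, 59.2, 50.6) = 50.6 kips → gross-section yield.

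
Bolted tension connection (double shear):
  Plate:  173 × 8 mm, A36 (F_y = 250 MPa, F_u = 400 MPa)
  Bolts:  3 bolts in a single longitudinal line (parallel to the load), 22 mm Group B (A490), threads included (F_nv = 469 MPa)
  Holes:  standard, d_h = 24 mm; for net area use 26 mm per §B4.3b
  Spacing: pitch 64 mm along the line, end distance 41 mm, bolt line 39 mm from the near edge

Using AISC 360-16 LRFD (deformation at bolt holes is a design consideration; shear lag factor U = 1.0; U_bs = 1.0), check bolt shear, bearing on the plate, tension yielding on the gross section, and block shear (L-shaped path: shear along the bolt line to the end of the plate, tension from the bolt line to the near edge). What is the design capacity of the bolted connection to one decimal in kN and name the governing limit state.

212.2 kN (block shear governs)

Bolt shear: A_b = π(22)²/4 = 380.13 mm². φR_n = 0.75 × 469 × 380.13 × 3 × 2 = 802.3 kN.
Bearing (8 mm plate, F_u = 400 MPa): end bolts L_c = 41 − 24/2 = 29, R_n = min(1.2×29×8×400, 2.4×22×8×400) = 111.36 kN/bolt; interior L_c = 64 − 24 = 40, R_n = 153.6 kN/bolt. φR_n = 0.75 × (1×111.36 + 2×153.6) = 313.9 kN.
Tension yield (gross): A_g = 173×8 = 1384 mm². φR_n = 0.90 × 250 × 1384 = 311.4 kN.
Block shear: shear path 1×[41+2×64] = 1×169 mm, A_gv = 1352, A_nv = 1×(169 − 2.5×26)×8 = 832 mm²; tension to near edge: (39 − 0.5×26)×8 = 208 mm². R_n = min(0.6×400×832, 0.6×250×1352) + 1.0×400×208 = min(199.68, 202.8) + 83.2 = 282.88 kN. φR_n = 0.75 × 282.88 = 212.2 kN.
Governing: min(802.3, 313.9, 311.4, 212.2) = 212.2 kN → block shear.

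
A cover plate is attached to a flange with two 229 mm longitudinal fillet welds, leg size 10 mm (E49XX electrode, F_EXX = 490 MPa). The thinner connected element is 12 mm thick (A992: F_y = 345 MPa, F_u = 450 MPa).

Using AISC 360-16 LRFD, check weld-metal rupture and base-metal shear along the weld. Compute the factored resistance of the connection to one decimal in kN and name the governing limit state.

714.0 kN (weld metal governs)

Weld metal: throat = 0.707×10 = 7.07 mm, L = 2×229 = 458 mm. φR_n = 0.75 × 0.6 × 490 × 7.07 × 458 = 714.0 kN.
Base metal shear (12 mm plate): yield φR_n = 1.0×0.6×345×12×458 = 1137.7 kN; rupture φR_n = 0.75×0.6×450×12×458 = 1112.9 kN; take 1112.9 kN (rupture).
Governing: min(714.0, 1112.9) = 714.0 kN → weld metal.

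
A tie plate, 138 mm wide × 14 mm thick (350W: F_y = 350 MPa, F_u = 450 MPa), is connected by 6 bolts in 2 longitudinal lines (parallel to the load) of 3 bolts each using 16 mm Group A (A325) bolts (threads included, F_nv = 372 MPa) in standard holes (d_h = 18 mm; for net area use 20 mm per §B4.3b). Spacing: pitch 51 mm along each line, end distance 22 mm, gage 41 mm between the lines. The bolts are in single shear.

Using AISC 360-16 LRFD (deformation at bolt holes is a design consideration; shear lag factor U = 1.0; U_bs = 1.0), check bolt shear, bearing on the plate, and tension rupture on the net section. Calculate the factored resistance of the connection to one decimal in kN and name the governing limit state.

336.6 kN (bolt shear governs)

Bolt shear: A_b = π(16)²/4 = 201.06 mm². φR_n = 0.75 × 372 × 201.06 × 6 × 1 = 336.6 kN.
Bearing (14 mm plate, F_u = 450 MPa): end bolts L_c = 22 − 18/2 = 13, R_n = min(1.2×13×14×450, 2.4×16×14×450) = 98.28 kN/bolt; interior L_c = 51 − 18 = 33, R_n = 241.92 kN/bolt. φR_n = 0.75 × (2×98.28 + 4×241.92) = 873.2 kN.
Tension rupture (net): A_n = (138 − 2×20)×14 = 1372 mm² (U = 1.0, A_e = A_n). φR_n = 0.75 × 450 × 1372 = 463.1 kN.
Governing: min(336.6, 873.2, 463.1) = 336.6 kN → bolt shear.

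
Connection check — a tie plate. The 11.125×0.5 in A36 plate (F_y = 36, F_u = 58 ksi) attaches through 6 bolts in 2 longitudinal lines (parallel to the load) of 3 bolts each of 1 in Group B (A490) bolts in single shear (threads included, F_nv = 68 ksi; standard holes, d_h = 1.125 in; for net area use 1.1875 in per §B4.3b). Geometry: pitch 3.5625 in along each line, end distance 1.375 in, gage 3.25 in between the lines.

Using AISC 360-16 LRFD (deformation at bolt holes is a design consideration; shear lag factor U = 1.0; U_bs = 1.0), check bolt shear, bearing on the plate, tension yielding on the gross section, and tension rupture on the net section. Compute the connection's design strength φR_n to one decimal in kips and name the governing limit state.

180.2 kips (gross-section yield governs)

Bolt shear: A_b = π(1)²/4 = 0.7854 in². φR_n = 0.75 × 68 × 0.7854 × 6 × 1 = 240.3 kips.
Bearing (0.5 in plate, F_u = 58 ksi): end bolts L_c = 1.375 − 1.125/2 = 0.8125, R_n = min(1.2×0.8125×0.5×58, 2.4×1×0.5×58) = 28.275 kips/bolt; interior L_c = 3.5625 − 1.125 = 2.4375, R_n = 69.6 kips/bolt. φR_n = 0.75 × (2×28.275 + 4×69.6) = 251.2 kips.
Tension yield (gross): A_g = 11.125×0.5 = 5.5625 in². φR_n = 0.90 × 36 × 5.5625 = 180.2 kips.
Tension rupture (net): A_n = (11.125 − 2×1.1875)×0.5 = 4.375 in² (U = 1.0, A_e = A_n). φR_n = 0.75 × 58 × 4.375 = 190.3 kips.
Governing: min(240.3, 251.2, 180.2, 190.3) = 180.2 kips → gross-section yield.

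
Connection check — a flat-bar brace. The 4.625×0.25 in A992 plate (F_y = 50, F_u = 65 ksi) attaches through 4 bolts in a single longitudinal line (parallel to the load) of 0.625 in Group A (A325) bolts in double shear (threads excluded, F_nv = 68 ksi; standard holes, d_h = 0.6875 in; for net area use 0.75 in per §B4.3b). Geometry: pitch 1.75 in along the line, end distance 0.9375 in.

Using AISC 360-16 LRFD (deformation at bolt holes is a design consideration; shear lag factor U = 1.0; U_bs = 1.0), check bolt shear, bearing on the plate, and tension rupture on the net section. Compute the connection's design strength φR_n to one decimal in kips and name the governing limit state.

47.2 kips (net-section rupture governs)

Bolt shear: A_b = π(0.625)²/4 = 0.3068 in². φR_n = 0.75 × 68 × 0.3068 × 4 × 2 = 125.2 kips.
Bearing (0.25 in plate, F_u = 65 ksi): end bolts L_c = 0.9375 − 0.6875/2 = 0.59375, R_n = min(1.2×0.59375×0.25×65, 2.4×0.625×0.25×65) = 11.578 kips/bolt; interior L_c = 1.75 − 0.6875 = 1.0625, R_n = 20.719 kips/bolt. φR_n = 0.75 × (1×11.578 + 3×20.719) = 55.3 kips.
Tension rupture (net): A_n = (4.625 − 1×0.75)×0.25 = 0.96875 in² (U = 1.0, A_e = A_n). φR_n = 0.75 × 65 × 0.96875 = 47.2 kips.
Governing: min(125.2, 55.3, 47.2) = 47.2 kips → net-section rupture.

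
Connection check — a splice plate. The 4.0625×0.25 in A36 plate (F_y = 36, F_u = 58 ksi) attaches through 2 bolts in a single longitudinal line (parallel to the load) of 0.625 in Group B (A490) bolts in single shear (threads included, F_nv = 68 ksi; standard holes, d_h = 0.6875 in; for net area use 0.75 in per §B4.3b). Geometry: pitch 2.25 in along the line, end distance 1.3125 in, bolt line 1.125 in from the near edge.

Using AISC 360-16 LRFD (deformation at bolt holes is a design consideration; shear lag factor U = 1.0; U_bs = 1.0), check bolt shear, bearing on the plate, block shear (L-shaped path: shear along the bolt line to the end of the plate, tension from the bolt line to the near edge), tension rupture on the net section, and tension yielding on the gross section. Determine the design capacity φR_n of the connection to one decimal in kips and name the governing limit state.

Bolt shear: A_b = π(0.625)²/4 = 0.3068 in². φR_n = 0.75 × 68 × 0.3068 × 2 × 1 = 31.3 kips.
Bearing (0.25 in plate, F_u = 58 ksi): end bolts L_c = 1.3125 − 0.6875/2 = 0.96875, R_n = min(1.2×0.96875×0.25×58, 2.4×0.625×0.25×58) = 16.856 kips/bolt; interior L_c = 2.25 − 0.6875 = 1.5625, R_n = 21.75 kips/bolt. φR_n = 0.75 × (1×16.856 + 1×21.75) = 29.0 kips.
Block shear: shear path 1×[1.3125+1×2.25] = 1×3.5625 in, A_gv = 0.89063, A_nv = 1×(3.5625 − 1.5×0.75)×0.25 = 0.60938 in²; tension to near edge: (1.125 − 0.5×0.75)×0.25 = 0.1875 in². R_n = min(0.6×58×0.60938, 0.6×36×0.89063) + 1.0×58×0.1875 = min(21.206, 19.238) + 10.875 = 30.113 kips. φR_n = 0.75 × 30.113 = 22.6 kips.
Tension rupture (net): A_n = (4.0625 − 1×0.75)×0.25 = 0.82813 in² (U = 1.0, A_e = A_n). φR_n = 0.75 × 58 × 0.82813 = 36.0 kips.
Tension yield (gross): A_g = 4.0625×0.25 = 1.0156 in². φR_n = 0.90 × 36 × 1.0156 = 32.9 kips.
Governing: min(31.3, 29.0, 22.6, 36.0, 32.9) = 22.6 kips → block shear.

22.6 kips (block shear governs)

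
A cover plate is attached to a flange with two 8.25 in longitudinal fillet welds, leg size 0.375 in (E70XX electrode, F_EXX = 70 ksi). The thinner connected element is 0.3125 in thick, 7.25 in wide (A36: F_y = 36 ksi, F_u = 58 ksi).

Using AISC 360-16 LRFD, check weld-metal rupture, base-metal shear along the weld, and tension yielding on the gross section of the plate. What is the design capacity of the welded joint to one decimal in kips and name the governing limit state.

Weld metal: throat = 0.707×0.375 = 0.26513 in, L = 2×8.25 = 16.5 in. φR_n = 0.75 × 0.6 × 70 × 0.26513 × 16.5 = 137.8 kips.
Base metal shear (0.3125 in plate): yield φR_n = 1.0×0.6×36×0.3125×16.5 = 111.4 kips; rupture φR_n = 0.75×0.6×58×0.3125×16.5 = 134.6 kips; take 111.4 kips (yield).
Tension yield (gross): A_g = 7.25×0.3125 = 2.2656 in². φR_n = 0.90 × 36 × 2.2656 = 73.4 kips.
Governing: min(137.8, 111.4, 73.4) = 73.4 kips → gross-section yield.

73.4 kips (gross-section yield governs)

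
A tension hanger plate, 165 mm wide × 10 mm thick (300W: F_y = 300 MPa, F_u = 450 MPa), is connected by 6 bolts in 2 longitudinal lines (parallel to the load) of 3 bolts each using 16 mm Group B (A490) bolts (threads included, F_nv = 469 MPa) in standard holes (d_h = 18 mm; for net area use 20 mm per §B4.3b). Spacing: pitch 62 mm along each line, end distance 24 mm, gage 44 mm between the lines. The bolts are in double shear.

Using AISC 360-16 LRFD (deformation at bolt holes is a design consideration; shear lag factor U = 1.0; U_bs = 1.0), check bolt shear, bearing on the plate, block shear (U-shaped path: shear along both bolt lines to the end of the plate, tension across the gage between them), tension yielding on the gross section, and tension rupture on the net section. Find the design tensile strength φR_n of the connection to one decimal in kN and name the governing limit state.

421.9 kN (net-section rupture governs)

Bolt shear: A_b = π(16)²/4 = 201.06 mm². φR_n = 0.75 × 469 × 201.06 × 6 × 2 = 848.7 kN.
Bearing (10 mm plate, F_u = 450 MPa): end bolts L_c = 24 − 18/2 = 15, R_n = min(1.2×15×10×450, 2.4×16×10×450) = 81 kN/bolt; interior L_c = 62 − 18 = 44, R_n = 172.8 kN/bolt. φR_n = 0.75 × (2×81 + 4×172.8) = 639.9 kN.
Block shear: shear path 2×[24+2×62] = 2×148 mm, A_gv = 2960, A_nv = 2×(148 − 2.5×20)×10 = 1960 mm²; tension across gage: (44 − 1×20)×10 = 240 mm². R_n = min(0.6×450×1960, 0.6×300×2960) + 1.0×450×240 = min(529.2, 532.8) + 108 = 637.2 kN. φR_n = 0.75 × 637.2 = 477.9 kN.
Tension yield (gross): A_g = 165×10 = 1650 mm². φR_n = 0.90 × 300 × 1650 = 445.5 kN.
Tension rupture (net): A_n = (165 − 2×20)×10 = 1250 mm² (U = 1.0, A_e = A_n). φR_n = 0.75 × 450 × 1250 = 421.9 kN.
Governing: min(848.7, 639.9, 477.9, 445.5, 421.9) = 421.9 kN → net-section rupture.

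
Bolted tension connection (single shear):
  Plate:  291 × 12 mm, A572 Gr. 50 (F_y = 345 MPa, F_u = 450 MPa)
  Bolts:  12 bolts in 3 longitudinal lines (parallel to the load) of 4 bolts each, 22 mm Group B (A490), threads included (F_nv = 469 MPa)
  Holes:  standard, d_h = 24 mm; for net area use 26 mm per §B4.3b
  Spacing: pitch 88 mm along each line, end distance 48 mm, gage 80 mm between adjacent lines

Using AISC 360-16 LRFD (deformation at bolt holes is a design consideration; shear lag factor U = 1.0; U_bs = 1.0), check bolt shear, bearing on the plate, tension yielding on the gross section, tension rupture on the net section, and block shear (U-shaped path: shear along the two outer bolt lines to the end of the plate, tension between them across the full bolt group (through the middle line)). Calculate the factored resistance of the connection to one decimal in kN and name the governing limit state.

862.7 kN (net-section rupture governs)

Bolt shear: A_b = π(22)²/4 = 380.13 mm². φR_n = 0.75 × 469 × 380.13 × 12 × 1 = 1604.5 kN.
Bearing (12 mm plate, F_u = 450 MPa): end bolts L_c = 48 − 24/2 = 36, R_n = min(1.2×36×12×450, 2.4×22×12×450) = 233.28 kN/bolt; interior L_c = 88 − 24 = 64, R_n = 285.12 kN/bolt. φR_n = 0.75 × (3×233.28 + 9×285.12) = 2449.4 kN.
Tension yield (gross): A_g = 291×12 = 3492 mm². φR_n = 0.90 × 345 × 3492 = 1084.3 kN.
Tension rupture (net): A_n = (291 − 3×26)×12 = 2556 mm² (U = 1.0, A_e = A_n). φR_n = 0.75 × 450 × 2556 = 862.7 kN.
Block shear: shear path 2×[48+3×88] = 2×312 mm, A_gv = 7488, A_nv = 2×(312 − 3.5×26)×12 = 5304 mm²; tension across gage: (160 − 2×26)×12 = 1296 mm². R_n = min(0.6×450×5304, 0.6×345×7488) + 1.0×450×1296 = min(1432.1, 1550) + 583.2 = 2015.3 kN. φR_n = 0.75 × 2015.3 = 1511.5 kN.
Governing: min(1604.5, 2449.4, 1084.3, 862.7, 1511.5) = 862.7 kN → net-section rupture.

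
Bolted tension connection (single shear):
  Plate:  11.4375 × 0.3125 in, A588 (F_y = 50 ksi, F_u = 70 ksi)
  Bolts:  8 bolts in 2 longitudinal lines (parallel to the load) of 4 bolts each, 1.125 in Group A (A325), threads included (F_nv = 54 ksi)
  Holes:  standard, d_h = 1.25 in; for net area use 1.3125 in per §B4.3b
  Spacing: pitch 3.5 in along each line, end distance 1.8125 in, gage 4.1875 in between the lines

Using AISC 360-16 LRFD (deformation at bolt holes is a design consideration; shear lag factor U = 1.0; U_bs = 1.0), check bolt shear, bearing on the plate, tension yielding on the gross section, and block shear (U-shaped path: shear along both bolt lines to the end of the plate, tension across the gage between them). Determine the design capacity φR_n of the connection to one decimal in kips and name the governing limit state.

160.8 kips (gross-section yield governs)

Bolt shear: A_b = π(1.125)²/4 = 0.99402 in². φR_n = 0.75 × 54 × 0.99402 × 8 × 1 = 322.1 kips.
Bearing (0.3125 in plate, F_u = 70 ksi): end bolts L_c = 1.8125 − 1.25/2 = 1.1875, R_n = min(1.2×1.1875×0.3125×70, 2.4×1.125×0.3125×70) = 31.172 kips/bolt; interior L_c = 3.5 − 1.25 = 2.25, R_n = 59.063 kips/bolt. φR_n = 0.75 × (2×31.172 + 6×59.063) = 312.5 kips.
Tension yield (gross): A_g = 11.4375×0.3125 = 3.5742 in². φR_n = 0.90 × 50 × 3.5742 = 160.8 kips.
Block shear: shear path 2×[1.8125+3×3.5] = 2×12.3125 in, A_gv = 7.6953, A_nv = 2×(12.3125 − 3.5×1.3125)×0.3125 = 4.8242 in²; tension across gage: (4.1875 − 1×1.3125)×0.3125 = 0.89844 in². R_n = min(0.6×70×4.8242, 0.6×50×7.6953) + 1.0×70×0.89844 = min(202.62, 230.86) + 62.891 = 265.51 kips. φR_n = 0.75 × 265.51 = 199.1 kips.
Governing: min(322.1, 312.5, 160.8, 199.1) = 160.8 kips → gross-section yield.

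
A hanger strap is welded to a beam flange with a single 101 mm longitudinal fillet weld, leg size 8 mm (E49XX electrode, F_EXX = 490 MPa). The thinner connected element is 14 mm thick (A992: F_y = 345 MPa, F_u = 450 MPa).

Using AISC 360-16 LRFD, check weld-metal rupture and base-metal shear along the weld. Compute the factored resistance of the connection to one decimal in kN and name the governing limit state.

126.0 kN (weld metal governs)

Weld metal: throat = 0.707×8 = 5.656 mm, L = 101 mm. φR_n = 0.75 × 0.6 × 490 × 5.656 × 101 = 126.0 kN.
Base metal shear (14 mm plate): yield φR_n = 1.0×0.6×345×14×101 = 292.7 kN; rupture φR_n = 0.75×0.6×450×14×101 = 286.3 kN; take 286.3 kN (rupture).
Governing: min(126.0, 286.3) = 126.0 kN → weld metal.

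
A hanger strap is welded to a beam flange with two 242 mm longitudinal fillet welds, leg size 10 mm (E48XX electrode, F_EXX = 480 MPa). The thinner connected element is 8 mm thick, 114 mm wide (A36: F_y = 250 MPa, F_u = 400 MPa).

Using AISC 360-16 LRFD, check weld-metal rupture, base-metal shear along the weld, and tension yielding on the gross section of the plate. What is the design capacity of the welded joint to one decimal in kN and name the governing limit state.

205.2 kN (gross-section yield governs)

Weld metal: throat = 0.707×10 = 7.07 mm, L = 2×242 = 484 mm. φR_n = 0.75 × 0.6 × 480 × 7.07 × 484 = 739.1 kN.
Base metal shear (8 mm plate): yield φR_n = 1.0×0.6×250×8×484 = 580.8 kN; rupture φR_n = 0.75×0.6×400×8×484 = 697.0 kN; take 580.8 kN (yield).
Tension yield (gross): A_g = 114×8 = 912 mm². φR_n = 0.90 × 250 × 912 = 205.2 kN.
Governing: min(739.1, 580.8, 205.2) = 205.2 kN → gross-section yield.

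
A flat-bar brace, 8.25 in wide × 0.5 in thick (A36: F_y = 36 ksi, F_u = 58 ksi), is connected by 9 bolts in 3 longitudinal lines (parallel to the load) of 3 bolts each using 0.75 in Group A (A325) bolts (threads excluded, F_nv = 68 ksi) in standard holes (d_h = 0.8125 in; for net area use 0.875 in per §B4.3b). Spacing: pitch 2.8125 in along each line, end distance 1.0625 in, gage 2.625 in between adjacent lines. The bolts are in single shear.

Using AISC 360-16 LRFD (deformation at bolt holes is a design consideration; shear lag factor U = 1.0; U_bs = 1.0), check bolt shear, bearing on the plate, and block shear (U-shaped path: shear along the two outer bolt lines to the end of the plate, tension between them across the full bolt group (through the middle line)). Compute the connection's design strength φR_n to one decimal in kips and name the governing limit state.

184.5 kips (block shear governs)

Bolt shear: A_b = π(0.75)²/4 = 0.44179 in². φR_n = 0.75 × 68 × 0.44179 × 9 × 1 = 202.8 kips.
Bearing (0.5 in plate, F_u = 58 ksi): end bolts L_c = 1.0625 − 0.8125/2 = 0.65625, R_n = min(1.2×0.65625×0.5×58, 2.4×0.75×0.5×58) = 22.838 kips/bolt; interior L_c = 2.8125 − 0.8125 = 2, R_n = 52.2 kips/bolt. φR_n = 0.75 × (3×22.838 + 6×52.2) = 286.3 kips.
Block shear: shear path 2×[1.0625+2×2.8125] = 2×6.6875 in, A_gv = 6.6875, A_nv = 2×(6.6875 − 2.5×0.875)×0.5 = 4.5 in²; tension across gage: (5.25 − 2×0.875)×0.5 = 1.75 in². R_n = min(0.6×58×4.5, 0.6×36×6.6875) + 1.0×58×1.75 = min(156.6, 144.45) + 101.5 = 245.95 kips. φR_n = 0.75 × 245.95 = 184.5 kips.
Governing: min(202.8, 286.3, 184.5) = 184.5 kips → block shear.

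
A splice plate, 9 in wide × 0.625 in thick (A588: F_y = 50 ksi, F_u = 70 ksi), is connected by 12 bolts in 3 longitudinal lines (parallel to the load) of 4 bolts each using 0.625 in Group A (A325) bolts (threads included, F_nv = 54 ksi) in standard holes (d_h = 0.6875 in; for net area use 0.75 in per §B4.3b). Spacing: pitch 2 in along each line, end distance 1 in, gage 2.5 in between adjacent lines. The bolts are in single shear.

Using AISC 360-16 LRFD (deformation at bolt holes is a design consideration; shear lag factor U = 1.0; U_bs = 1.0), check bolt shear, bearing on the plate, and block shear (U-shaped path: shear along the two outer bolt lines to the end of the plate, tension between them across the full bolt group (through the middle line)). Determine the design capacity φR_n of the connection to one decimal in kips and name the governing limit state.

Bolt shear: A_b = π(0.625)²/4 = 0.3068 in². φR_n = 0.75 × 54 × 0.3068 × 12 × 1 = 149.1 kips.
Bearing (0.625 in plate, F_u = 70 ksi): end bolts L_c = 1 − 0.6875/2 = 0.65625, R_n = min(1.2×0.65625×0.625×70, 2.4×0.625×0.625×70) = 34.453 kips/bolt; interior L_c = 2 − 0.6875 = 1.3125, R_n = 65.625 kips/bolt. φR_n = 0.75 × (3×34.453 + 9×65.625) = 520.5 kips.
Block shear: shear path 2×[1+3×2] = 2×7 in, A_gv = 8.75, A_nv = 2×(7 − 3.5×0.75)×0.625 = 5.4688 in²; tension across gage: (5 − 2×0.75)×0.625 = 2.1875 in². R_n = min(0.6×70×5.4688, 0.6×50×8.75) + 1.0×70×2.1875 = min(229.69, 262.5) + 153.13 = 382.82 kips. φR_n = 0.75 × 382.82 = 287.1 kips.
Governing: min(149.1, 520.5, 287.1) = 149.1 kips → bolt shear.

149.1 kips (bolt shear governs)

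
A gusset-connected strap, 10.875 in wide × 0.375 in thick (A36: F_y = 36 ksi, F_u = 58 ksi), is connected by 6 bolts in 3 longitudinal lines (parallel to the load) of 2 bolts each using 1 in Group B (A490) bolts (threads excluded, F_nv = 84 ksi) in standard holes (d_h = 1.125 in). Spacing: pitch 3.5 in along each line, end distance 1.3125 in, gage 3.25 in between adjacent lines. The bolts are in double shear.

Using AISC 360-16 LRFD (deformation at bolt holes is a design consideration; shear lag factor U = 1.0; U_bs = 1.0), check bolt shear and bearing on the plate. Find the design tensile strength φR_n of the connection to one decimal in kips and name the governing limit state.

161.5 kips (bearing governs)

Bolt shear: A_b = π(1)²/4 = 0.7854 in². φR_n = 0.75 × 84 × 0.7854 × 6 × 2 = 593.8 kips.
Bearing (0.375 in plate, F_u = 58 ksi): end bolts L_c = 1.3125 − 1.125/2 = 0.75, R_n = min(1.2×0.75×0.375×58, 2.4×1×0.375×58) = 19.575 kips/bolt; interior L_c = 3.5 − 1.125 = 2.375, R_n = 52.2 kips/bolt. φR_n = 0.75 × (3×19.575 + 3×52.2) = 161.5 kips.
Governing: min(593.8, 161.5) = 161.5 kips → bearing.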